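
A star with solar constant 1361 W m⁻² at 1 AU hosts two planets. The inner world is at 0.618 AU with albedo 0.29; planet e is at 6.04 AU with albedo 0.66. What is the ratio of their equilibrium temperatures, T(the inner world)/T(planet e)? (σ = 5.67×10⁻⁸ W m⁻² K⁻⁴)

T₁/T₂ ≈ 3.758

T_eq = [S₀(1−A)/(4σd²)]^(1/4), so T ∝ (1−A)^(1/4) / √d.
T₁ = [1361×0.71/(4×5.67×10⁻⁸×0.618²)]^(1/4) = 324.99 K.
T₂ = [1361×0.34/(4×5.67×10⁻⁸×6.04²)]^(1/4) = 86.48 K.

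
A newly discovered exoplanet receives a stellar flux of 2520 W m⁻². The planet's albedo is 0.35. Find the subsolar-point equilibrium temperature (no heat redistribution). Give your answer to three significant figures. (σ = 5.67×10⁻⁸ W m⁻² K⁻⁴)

T_ss ≈ 412 K

At the subsolar point the surface absorbs S(1−A) and emits σT⁴ per unit area — no factor of 4, since only the local patch is in balance.
T = [2520 × 0.65 / 5.67×10⁻⁸]^(1/4) = (2.89×10¹⁰)^(1/4) = 412 K.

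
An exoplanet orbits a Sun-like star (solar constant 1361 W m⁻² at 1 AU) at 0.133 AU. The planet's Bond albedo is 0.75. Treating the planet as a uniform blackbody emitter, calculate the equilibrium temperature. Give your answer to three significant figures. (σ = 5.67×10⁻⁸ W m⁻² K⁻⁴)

T_eq ≈ 540 K

Flux at 0.133 AU: S = 1361/0.133² = 7.69×10⁴ W m⁻².
Energy balance: absorbed = emitted ⇒ πR²·S(1−A) = 4πR²·σT_eq⁴, so T_eq⁴ = S(1−A)/(4σ).
T_eq = [7.69×10⁴ × 0.25 / (4 × 5.67×10⁻⁸)]^(1/4) = (8.48×10¹⁰)^(1/4) = 540 K.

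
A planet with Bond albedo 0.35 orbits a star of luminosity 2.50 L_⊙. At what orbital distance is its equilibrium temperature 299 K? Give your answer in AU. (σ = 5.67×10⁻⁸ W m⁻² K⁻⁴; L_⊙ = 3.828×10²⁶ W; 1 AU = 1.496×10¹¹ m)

L = 2.50 × 3.828×10²⁶ = 9.57×10²⁶ W.
From T_eq⁴ = L(1−A)/(16πσd²): d = √[L(1−A)/(16πσT_eq⁴)].
d = √[9.57×10²⁶ × 0.65 / (16π × 5.67×10⁻⁸ × (299)⁴)] = 1.65×10¹¹ m = 1.10 AU.

d ≈ 1.10 AU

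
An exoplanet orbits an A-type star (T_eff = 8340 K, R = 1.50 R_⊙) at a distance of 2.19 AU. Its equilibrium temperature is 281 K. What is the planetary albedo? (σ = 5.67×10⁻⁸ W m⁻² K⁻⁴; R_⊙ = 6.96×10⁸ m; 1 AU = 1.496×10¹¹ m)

A ≈ 0.49

R_⋆ = 1.50 × 6.96×10⁸ = 1.04×10⁹ m.
d = 2.19 AU = 3.28×10¹¹ m.
L = 4πR_⋆²σT_⋆⁴ = 4π(1.04×10⁹)² × 5.67×10⁻⁸ × (8340)⁴ = 3.76×10²⁷ W.
S = L/(4πd²) = 2790 W m⁻².
From T_eq⁴ = S(1−A)/(4σ): 1−A = 4σT_eq⁴/S.
1−A = 4 × 5.67×10⁻⁸ × (281)⁴ / 2790 = 0.508.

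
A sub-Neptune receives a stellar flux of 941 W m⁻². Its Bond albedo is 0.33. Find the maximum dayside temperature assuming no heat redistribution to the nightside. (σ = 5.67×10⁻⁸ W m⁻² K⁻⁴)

T_ss ≈ 325 K

With no redistribution each surface element balances locally: S(1−A) = σT⁴.
T = [941 × 0.67 / 5.67×10⁻⁸]^(1/4) = (1.11×10¹⁰)^(1/4) = 325 K.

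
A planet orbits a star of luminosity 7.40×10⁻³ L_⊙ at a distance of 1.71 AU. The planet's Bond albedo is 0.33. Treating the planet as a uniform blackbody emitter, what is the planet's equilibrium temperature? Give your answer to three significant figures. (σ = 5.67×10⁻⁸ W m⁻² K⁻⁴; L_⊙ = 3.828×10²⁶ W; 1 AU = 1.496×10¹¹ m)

T_eq ≈ 56.5 K

d = 1.71 AU = 2.56×10¹¹ m.
L = 7.40×10⁻³ × 3.828×10²⁶ = 2.83×10²⁴ W.
Flux: S = L/(4πd²) = 2.83×10²⁴/(4π×(2.56×10¹¹)²) = 3.44 W m⁻².
Energy balance: absorbed = emitted ⇒ πR²·S(1−A) = 4πR²·σT_eq⁴, so T_eq⁴ = S(1−A)/(4σ).
T_eq = [3.44 × 0.67 / (4 × 5.67×10⁻⁸)]^(1/4) = (1.02×10⁷)^(1/4) = 56.5 K.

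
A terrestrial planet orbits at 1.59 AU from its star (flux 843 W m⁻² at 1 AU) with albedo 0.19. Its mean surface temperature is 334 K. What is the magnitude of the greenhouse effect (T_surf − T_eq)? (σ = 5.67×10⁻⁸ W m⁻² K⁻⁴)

S = 843/1.59² = 333.5 W m⁻².
T_eq = [S(1−A)/(4σ)]^(1/4) = [333.5×0.81/(4×5.67×10⁻⁸)]^(1/4) = 185.8 K.
ΔT = T_surf − T_eq = 334 − 185.8.

ΔT ≈ 148.2 K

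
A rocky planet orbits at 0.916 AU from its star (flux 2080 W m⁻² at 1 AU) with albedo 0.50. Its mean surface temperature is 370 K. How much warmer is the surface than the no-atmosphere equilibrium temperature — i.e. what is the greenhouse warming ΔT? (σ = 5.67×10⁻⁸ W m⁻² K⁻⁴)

S = 2080/0.916² = 2479 W m⁻².
T_eq = [S(1−A)/(4σ)]^(1/4) = [2479×0.50/(4×5.67×10⁻⁸)]^(1/4) = 271.9 K.
ΔT = T_surf − T_eq = 370 − 271.9.

ΔT ≈ 98.1 K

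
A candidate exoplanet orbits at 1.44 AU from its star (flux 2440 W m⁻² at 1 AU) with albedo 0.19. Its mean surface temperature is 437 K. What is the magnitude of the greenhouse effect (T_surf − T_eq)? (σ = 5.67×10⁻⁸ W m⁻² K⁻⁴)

S = 2440/1.44² = 1177 W m⁻².
T_eq = [S(1−A)/(4σ)]^(1/4) = [1177×0.81/(4×5.67×10⁻⁸)]^(1/4) = 254.6 K.
ΔT = T_surf − T_eq = 437 − 254.6.

ΔT ≈ 182.4 K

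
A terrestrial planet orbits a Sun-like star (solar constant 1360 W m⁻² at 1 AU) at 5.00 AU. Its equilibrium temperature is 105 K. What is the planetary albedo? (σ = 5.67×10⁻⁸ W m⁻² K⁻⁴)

A ≈ 0.49

Flux at 5.00 AU: S = 1360/5.00² = 54.4 W m⁻².
From T_eq⁴ = S(1−A)/(4σ): 1−A = 4σT_eq⁴/S.
1−A = 4 × 5.67×10⁻⁸ × (105)⁴ / 54.4 = 0.507.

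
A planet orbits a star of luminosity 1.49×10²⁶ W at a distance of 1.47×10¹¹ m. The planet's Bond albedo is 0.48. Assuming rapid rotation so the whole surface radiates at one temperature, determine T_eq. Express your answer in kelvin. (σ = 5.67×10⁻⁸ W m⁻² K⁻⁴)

T_eq ≈ 188 K

Flux: S = L/(4πd²) = 1.49×10²⁶/(4π×(1.47×10¹¹)²) = 549 W m⁻².
Energy balance: absorbed = emitted ⇒ πR²·S(1−A) = 4πR²·σT_eq⁴, so T_eq⁴ = S(1−A)/(4σ).
T_eq = [549 × 0.52 / (4 × 5.67×10⁻⁸)]^(1/4) = (1.26×10⁹)^(1/4) = 188 K.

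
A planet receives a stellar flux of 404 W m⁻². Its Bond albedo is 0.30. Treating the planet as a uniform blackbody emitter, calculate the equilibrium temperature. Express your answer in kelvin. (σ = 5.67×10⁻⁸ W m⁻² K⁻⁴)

Energy balance: absorbed = emitted ⇒ πR²·S(1−A) = 4πR²·σT_eq⁴, so T_eq⁴ = S(1−A)/(4σ).
T_eq = [404 × 0.70 / (4 × 5.67×10⁻⁸)]^(1/4) = (1.25×10⁹)^(1/4) = 188 K.

T_eq ≈ 188 K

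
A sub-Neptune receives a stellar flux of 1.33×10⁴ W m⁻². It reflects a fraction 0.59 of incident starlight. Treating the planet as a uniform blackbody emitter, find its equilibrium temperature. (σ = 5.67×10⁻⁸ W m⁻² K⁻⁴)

T_eq ≈ 394 K

Energy balance: absorbed = emitted ⇒ πR²·S(1−A) = 4πR²·σT_eq⁴, so T_eq⁴ = S(1−A)/(4σ).
T_eq = [1.33×10⁴ × 0.41 / (4 × 5.67×10⁻⁸)]^(1/4) = (2.40×10¹⁰)^(1/4) = 394 K.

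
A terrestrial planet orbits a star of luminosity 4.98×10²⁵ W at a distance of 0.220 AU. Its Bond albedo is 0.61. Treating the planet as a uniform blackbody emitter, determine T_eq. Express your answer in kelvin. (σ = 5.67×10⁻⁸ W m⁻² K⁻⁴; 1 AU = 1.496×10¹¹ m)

d = 0.220 AU = 3.29×10¹⁰ m.
Flux: S = L/(4πd²) = 4.98×10²⁵/(4π×(3.29×10¹⁰)²) = 3660 W m⁻².
Energy balance: absorbed = emitted ⇒ πR²·S(1−A) = 4πR²·σT_eq⁴, so T_eq⁴ = S(1−A)/(4σ).
T_eq = [3660 × 0.39 / (4 × 5.67×10⁻⁸)]^(1/4) = (6.29×10⁹)^(1/4) = 282 K.

T_eq ≈ 282 K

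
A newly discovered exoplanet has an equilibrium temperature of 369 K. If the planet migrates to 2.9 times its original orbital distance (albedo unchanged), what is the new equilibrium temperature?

T_eq ≈ 217 K

T_eq ∝ L^(1/4) · d^(−1/2).
T′ = 369 / 2.9^(1/2) = 217 K.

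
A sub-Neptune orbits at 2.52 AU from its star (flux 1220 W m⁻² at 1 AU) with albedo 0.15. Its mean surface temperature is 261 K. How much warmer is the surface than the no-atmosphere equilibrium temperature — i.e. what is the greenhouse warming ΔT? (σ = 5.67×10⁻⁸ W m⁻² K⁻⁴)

ΔT ≈ 97.2 K

S = 1220/2.52² = 192.1 W m⁻².
T_eq = [S(1−A)/(4σ)]^(1/4) = [192.1×0.85/(4×5.67×10⁻⁸)]^(1/4) = 163.8 K.
ΔT = T_surf − T_eq = 261 − 163.8.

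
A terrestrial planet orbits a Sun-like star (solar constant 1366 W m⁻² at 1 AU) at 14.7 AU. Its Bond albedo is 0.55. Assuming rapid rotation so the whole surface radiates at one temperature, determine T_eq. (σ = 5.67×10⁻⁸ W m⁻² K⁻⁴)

T_eq ≈ 59.5 K

Flux at 14.7 AU: S = 1366/14.7² = 6.32 W m⁻².
Energy balance: absorbed = emitted ⇒ πR²·S(1−A) = 4πR²·σT_eq⁴, so T_eq⁴ = S(1−A)/(4σ).
T_eq = [6.32 × 0.45 / (4 × 5.67×10⁻⁸)]^(1/4) = (1.25×10⁷)^(1/4) = 59.5 K.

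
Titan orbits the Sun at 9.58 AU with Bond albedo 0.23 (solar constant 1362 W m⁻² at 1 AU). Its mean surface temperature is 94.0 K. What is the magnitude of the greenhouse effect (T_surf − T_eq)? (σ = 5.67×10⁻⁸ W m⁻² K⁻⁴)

ΔT ≈ 9.7 K

S = 1362/9.58² = 14.84 W m⁻².
T_eq = [S(1−A)/(4σ)]^(1/4) = [14.84×0.77/(4×5.67×10⁻⁸)]^(1/4) = 84.3 K.
ΔT = T_surf − T_eq = 94 − 84.3.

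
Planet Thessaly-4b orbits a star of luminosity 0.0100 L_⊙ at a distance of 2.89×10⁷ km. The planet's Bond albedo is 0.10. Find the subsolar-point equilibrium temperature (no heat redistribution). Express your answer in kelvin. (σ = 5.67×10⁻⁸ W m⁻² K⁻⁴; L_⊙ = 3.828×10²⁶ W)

d = 2.89×10⁷ km = 2.89×10¹⁰ m.
L = 0.0100 × 3.828×10²⁶ = 3.83×10²⁴ W.
Flux: S = L/(4πd²) = 3.83×10²⁴/(4π×(2.89×10¹⁰)²) = 365 W m⁻².
At the subsolar point the surface absorbs S(1−A) and emits σT⁴ per unit area — no factor of 4, since only the local patch is in balance.
T = [365 × 0.90 / 5.67×10⁻⁸]^(1/4) = (5.79×10⁹)^(1/4) = 276 K.

T_ss ≈ 276 K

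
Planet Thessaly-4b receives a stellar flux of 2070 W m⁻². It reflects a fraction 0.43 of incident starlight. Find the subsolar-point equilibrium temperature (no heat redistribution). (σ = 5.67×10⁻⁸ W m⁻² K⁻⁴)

T_ss ≈ 380 K

At the subsolar point the surface absorbs S(1−A) and emits σT⁴ per unit area — no factor of 4, since only the local patch is in balance.
T = [2070 × 0.57 / 5.67×10⁻⁸]^(1/4) = (2.08×10¹⁰)^(1/4) = 380 K.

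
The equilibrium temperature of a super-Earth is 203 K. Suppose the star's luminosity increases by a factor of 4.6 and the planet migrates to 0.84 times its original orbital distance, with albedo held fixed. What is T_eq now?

T_eq ≈ 324 K

T_eq ∝ L^(1/4) · d^(−1/2).
T′ = 203 × 4.6^(1/4) / 0.84^(1/2) = 324 K.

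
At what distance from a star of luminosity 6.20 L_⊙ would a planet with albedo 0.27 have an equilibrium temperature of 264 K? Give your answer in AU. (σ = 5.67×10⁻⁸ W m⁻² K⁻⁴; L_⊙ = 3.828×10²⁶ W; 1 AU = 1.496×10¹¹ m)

d ≈ 2.36 AU

L = 6.20 × 3.828×10²⁶ = 2.37×10²⁷ W.
From T_eq⁴ = L(1−A)/(16πσd²): d = √[L(1−A)/(16πσT_eq⁴)].
d = √[2.37×10²⁷ × 0.73 / (16π × 5.67×10⁻⁸ × (264)⁴)] = 3.54×10¹¹ m = 2.36 AU.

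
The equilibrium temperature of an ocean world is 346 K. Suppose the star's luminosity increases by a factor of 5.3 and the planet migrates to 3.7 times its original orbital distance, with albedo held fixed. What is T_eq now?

T_eq ≈ 273 K

T_eq ∝ L^(1/4) · d^(−1/2).
T′ = 346 × 5.3^(1/4) / 3.7^(1/2) = 273 K.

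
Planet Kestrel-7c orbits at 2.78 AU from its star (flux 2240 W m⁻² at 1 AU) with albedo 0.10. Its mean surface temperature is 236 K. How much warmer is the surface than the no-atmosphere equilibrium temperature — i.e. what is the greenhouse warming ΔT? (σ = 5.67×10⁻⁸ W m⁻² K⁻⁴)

S = 2240/2.78² = 289.8 W m⁻².
T_eq = [S(1−A)/(4σ)]^(1/4) = [289.8×0.90/(4×5.67×10⁻⁸)]^(1/4) = 184.2 K.
ΔT = T_surf − T_eq = 236 − 184.2.

ΔT ≈ 51.8 K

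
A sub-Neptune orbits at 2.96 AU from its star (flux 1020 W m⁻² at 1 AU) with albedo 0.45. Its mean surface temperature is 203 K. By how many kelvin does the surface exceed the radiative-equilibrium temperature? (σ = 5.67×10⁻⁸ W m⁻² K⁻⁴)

ΔT ≈ 73.4 K

S = 1020/2.96² = 116.4 W m⁻².
T_eq = [S(1−A)/(4σ)]^(1/4) = [116.4×0.55/(4×5.67×10⁻⁸)]^(1/4) = 129.6 K.
ΔT = T_surf − T_eq = 203 − 129.6.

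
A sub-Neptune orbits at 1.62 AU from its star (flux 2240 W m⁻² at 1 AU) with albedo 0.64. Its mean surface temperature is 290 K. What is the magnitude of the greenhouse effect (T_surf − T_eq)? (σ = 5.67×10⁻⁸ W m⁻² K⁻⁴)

ΔT ≈ 98.1 K

S = 2240/1.62² = 853.5 W m⁻².
T_eq = [S(1−A)/(4σ)]^(1/4) = [853.5×0.36/(4×5.67×10⁻⁸)]^(1/4) = 191.9 K.
ΔT = T_surf − T_eq = 290 − 191.9.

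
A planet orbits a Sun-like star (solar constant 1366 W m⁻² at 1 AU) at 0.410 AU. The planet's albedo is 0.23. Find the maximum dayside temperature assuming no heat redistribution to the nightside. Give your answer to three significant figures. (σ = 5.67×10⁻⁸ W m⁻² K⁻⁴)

T_ss ≈ 576 K

Flux at 0.410 AU: S = 1366/0.410² = 8130 W m⁻².
With no redistribution each surface element balances locally: S(1−A) = σT⁴.
T = [8130 × 0.77 / 5.67×10⁻⁸]^(1/4) = (1.10×10¹¹)^(1/4) = 576 K.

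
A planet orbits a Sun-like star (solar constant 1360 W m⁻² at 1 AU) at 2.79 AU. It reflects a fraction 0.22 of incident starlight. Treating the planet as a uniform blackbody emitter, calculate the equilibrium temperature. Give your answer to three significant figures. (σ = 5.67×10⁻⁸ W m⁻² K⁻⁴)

Flux at 2.79 AU: S = 1360/2.79² = 175 W m⁻².
Energy balance: absorbed = emitted ⇒ πR²·S(1−A) = 4πR²·σT_eq⁴, so T_eq⁴ = S(1−A)/(4σ).
T_eq = [175 × 0.78 / (4 × 5.67×10⁻⁸)]^(1/4) = (6.01×10⁸)^(1/4) = 157 K.

T_eq ≈ 157 K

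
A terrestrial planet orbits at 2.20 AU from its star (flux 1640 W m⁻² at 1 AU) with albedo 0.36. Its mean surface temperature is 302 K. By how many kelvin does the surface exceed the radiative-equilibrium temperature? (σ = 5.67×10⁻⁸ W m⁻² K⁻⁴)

S = 1640/2.20² = 338.8 W m⁻².
T_eq = [S(1−A)/(4σ)]^(1/4) = [338.8×0.64/(4×5.67×10⁻⁸)]^(1/4) = 175.8 K.
ΔT = T_surf − T_eq = 302 − 175.8.

ΔT ≈ 126.2 K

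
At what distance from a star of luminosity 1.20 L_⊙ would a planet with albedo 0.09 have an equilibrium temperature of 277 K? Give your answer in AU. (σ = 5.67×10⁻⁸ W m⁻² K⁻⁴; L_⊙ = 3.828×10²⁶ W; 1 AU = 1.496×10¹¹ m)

d ≈ 1.06 AU

L = 1.20 × 3.828×10²⁶ = 4.59×10²⁶ W.
From T_eq⁴ = L(1−A)/(16πσd²): d = √[L(1−A)/(16πσT_eq⁴)].
d = √[4.59×10²⁶ × 0.91 / (16π × 5.67×10⁻⁸ × (277)⁴)] = 1.58×10¹¹ m = 1.06 AU.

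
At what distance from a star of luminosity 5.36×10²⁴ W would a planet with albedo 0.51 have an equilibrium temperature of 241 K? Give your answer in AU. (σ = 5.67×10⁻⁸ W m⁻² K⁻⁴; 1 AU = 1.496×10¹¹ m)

d ≈ 0.110 AU

From T_eq⁴ = L(1−A)/(16πσd²): d = √[L(1−A)/(16πσT_eq⁴)].
d = √[5.36×10²⁴ × 0.49 / (16π × 5.67×10⁻⁸ × (241)⁴)] = 1.65×10¹⁰ m = 0.110 AU.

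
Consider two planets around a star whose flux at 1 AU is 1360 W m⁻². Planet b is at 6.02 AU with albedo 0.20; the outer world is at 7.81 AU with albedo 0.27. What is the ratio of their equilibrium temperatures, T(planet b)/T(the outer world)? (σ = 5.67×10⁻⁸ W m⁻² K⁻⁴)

T₁/T₂ ≈ 1.165

T_eq = [S₀(1−A)/(4σd²)]^(1/4), so T ∝ (1−A)^(1/4) / √d.
T₁ = [1360×0.80/(4×5.67×10⁻⁸×6.02²)]^(1/4) = 107.26 K.
T₂ = [1360×0.73/(4×5.67×10⁻⁸×7.81²)]^(1/4) = 92.04 K.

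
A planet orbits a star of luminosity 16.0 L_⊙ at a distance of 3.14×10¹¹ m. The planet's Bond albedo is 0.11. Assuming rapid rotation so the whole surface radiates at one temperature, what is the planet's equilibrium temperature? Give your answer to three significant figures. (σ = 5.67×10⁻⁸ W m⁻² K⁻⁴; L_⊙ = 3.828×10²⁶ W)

T_eq ≈ 373 K

L = 16.0 × 3.828×10²⁶ = 6.12×10²⁷ W.
Flux: S = L/(4πd²) = 6.12×10²⁷/(4π×(3.14×10¹¹)²) = 4940 W m⁻².
Energy balance: absorbed = emitted ⇒ πR²·S(1−A) = 4πR²·σT_eq⁴, so T_eq⁴ = S(1−A)/(4σ).
T_eq = [4940 × 0.89 / (4 × 5.67×10⁻⁸)]^(1/4) = (1.94×10¹⁰)^(1/4) = 373 K.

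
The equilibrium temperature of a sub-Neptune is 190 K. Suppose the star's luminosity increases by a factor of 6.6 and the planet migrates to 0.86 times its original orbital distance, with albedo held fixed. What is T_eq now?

T_eq ∝ L^(1/4) · d^(−1/2).
T′ = 190 × 6.6^(1/4) / 0.86^(1/2) = 328 K.

T_eq ≈ 328 K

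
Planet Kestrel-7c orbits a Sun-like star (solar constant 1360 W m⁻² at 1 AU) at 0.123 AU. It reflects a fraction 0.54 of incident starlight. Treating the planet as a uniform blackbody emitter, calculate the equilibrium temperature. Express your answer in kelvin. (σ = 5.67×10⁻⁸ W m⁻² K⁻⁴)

Flux at 0.123 AU: S = 1360/0.123² = 8.99×10⁴ W m⁻².
Energy balance: absorbed = emitted ⇒ πR²·S(1−A) = 4πR²·σT_eq⁴, so T_eq⁴ = S(1−A)/(4σ).
T_eq = [8.99×10⁴ × 0.46 / (4 × 5.67×10⁻⁸)]^(1/4) = (1.82×10¹¹)^(1/4) = 653 K.

T_eq ≈ 653 K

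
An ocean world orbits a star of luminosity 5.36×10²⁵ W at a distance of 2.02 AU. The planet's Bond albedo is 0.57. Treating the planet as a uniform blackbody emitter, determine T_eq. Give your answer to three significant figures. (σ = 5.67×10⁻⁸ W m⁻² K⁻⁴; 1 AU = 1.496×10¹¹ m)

d = 2.02 AU = 3.02×10¹¹ m.
Flux: S = L/(4πd²) = 5.36×10²⁵/(4π×(3.02×10¹¹)²) = 46.7 W m⁻².
Energy balance: absorbed = emitted ⇒ πR²·S(1−A) = 4πR²·σT_eq⁴, so T_eq⁴ = S(1−A)/(4σ).
T_eq = [46.7 × 0.43 / (4 × 5.67×10⁻⁸)]^(1/4) = (8.86×10⁷)^(1/4) = 97.0 K.

T_eq ≈ 97.0 K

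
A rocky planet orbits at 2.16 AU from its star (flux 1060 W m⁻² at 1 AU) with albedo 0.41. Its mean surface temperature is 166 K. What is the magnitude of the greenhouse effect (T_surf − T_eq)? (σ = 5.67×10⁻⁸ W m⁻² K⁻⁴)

ΔT ≈ 10.1 K

S = 1060/2.16² = 227.2 W m⁻².
T_eq = [S(1−A)/(4σ)]^(1/4) = [227.2×0.59/(4×5.67×10⁻⁸)]^(1/4) = 155.9 K.
ΔT = T_surf − T_eq = 166 − 155.9.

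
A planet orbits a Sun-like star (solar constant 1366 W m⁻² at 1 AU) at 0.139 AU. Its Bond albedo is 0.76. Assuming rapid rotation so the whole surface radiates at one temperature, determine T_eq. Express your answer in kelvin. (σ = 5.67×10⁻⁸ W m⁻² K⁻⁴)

T_eq ≈ 523 K

Flux at 0.139 AU: S = 1366/0.139² = 7.07×10⁴ W m⁻².
Energy balance: absorbed = emitted ⇒ πR²·S(1−A) = 4πR²·σT_eq⁴, so T_eq⁴ = S(1−A)/(4σ).
T_eq = [7.07×10⁴ × 0.24 / (4 × 5.67×10⁻⁸)]^(1/4) = (7.48×10¹⁰)^(1/4) = 523 K.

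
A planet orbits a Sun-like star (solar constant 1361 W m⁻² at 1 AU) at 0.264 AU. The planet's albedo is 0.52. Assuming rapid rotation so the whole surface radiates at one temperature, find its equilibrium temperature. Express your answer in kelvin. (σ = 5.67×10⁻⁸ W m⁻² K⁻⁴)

Flux at 0.264 AU: S = 1361/0.264² = 1.95×10⁴ W m⁻².
Energy balance: absorbed = emitted ⇒ πR²·S(1−A) = 4πR²·σT_eq⁴, so T_eq⁴ = S(1−A)/(4σ).
T_eq = [1.95×10⁴ × 0.48 / (4 × 5.67×10⁻⁸)]^(1/4) = (4.13×10¹⁰)^(1/4) = 451 K.

T_eq ≈ 451 K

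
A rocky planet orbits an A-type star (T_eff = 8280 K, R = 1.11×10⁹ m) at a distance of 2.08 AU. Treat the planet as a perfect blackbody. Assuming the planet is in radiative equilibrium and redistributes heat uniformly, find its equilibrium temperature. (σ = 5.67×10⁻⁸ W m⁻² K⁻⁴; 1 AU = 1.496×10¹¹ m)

d = 2.08 AU = 3.11×10¹¹ m.
L = 4πR_⋆²σT_⋆⁴ = 4π(1.11×10⁹)² × 5.67×10⁻⁸ × (8280)⁴ = 4.13×10²⁷ W.
S = L/(4πd²) = 3390 W m⁻².
Energy balance: absorbed = emitted ⇒ πR²·S(1−A) = 4πR²·σT_eq⁴, so T_eq⁴ = S(1−A)/(4σ).
T_eq = [3390 × 1.00 / (4 × 5.67×10⁻⁸)]^(1/4) = (1.50×10¹⁰)^(1/4) = 350 K.

T_eq ≈ 350 K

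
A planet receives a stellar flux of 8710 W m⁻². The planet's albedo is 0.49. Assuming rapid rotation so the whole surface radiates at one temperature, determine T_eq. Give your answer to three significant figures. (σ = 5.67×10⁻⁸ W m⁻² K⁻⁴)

Energy balance: absorbed = emitted ⇒ πR²·S(1−A) = 4πR²·σT_eq⁴, so T_eq⁴ = S(1−A)/(4σ).
T_eq = [8710 × 0.51 / (4 × 5.67×10⁻⁸)]^(1/4) = (1.96×10¹⁰)^(1/4) = 374 K.

T_eq ≈ 374 K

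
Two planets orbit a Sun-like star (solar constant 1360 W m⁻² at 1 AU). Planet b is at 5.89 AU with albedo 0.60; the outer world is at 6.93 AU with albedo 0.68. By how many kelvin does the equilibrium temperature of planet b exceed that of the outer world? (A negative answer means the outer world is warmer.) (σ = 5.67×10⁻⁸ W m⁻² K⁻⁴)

ΔT ≈ 11.7 K

T_eq = [S₀(1−A)/(4σd²)]^(1/4), so T ∝ (1−A)^(1/4) / √d.
T₁ = [1360×0.40/(4×5.67×10⁻⁸×5.89²)]^(1/4) = 91.19 K.
T₂ = [1360×0.32/(4×5.67×10⁻⁸×6.93²)]^(1/4) = 79.51 K.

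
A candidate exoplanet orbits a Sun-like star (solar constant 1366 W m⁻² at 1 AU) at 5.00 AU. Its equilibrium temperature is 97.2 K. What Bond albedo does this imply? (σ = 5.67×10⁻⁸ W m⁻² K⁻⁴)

Flux at 5.00 AU: S = 1366/5.00² = 54.6 W m⁻².
From T_eq⁴ = S(1−A)/(4σ): 1−A = 4σT_eq⁴/S.
1−A = 4 × 5.67×10⁻⁸ × (97.2)⁴ / 54.6 = 0.371.

A ≈ 0.63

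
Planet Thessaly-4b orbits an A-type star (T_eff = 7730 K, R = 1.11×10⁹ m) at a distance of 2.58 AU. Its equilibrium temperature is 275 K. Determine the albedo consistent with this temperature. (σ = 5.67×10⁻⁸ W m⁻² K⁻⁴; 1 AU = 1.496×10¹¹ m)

A ≈ 0.23

d = 2.58 AU = 3.86×10¹¹ m.
L = 4πR_⋆²σT_⋆⁴ = 4π(1.11×10⁹)² × 5.67×10⁻⁸ × (7730)⁴ = 3.13×10²⁷ W.
S = L/(4πd²) = 1670 W m⁻².
From T_eq⁴ = S(1−A)/(4σ): 1−A = 4σT_eq⁴/S.
1−A = 4 × 5.67×10⁻⁸ × (275)⁴ / 1670 = 0.775.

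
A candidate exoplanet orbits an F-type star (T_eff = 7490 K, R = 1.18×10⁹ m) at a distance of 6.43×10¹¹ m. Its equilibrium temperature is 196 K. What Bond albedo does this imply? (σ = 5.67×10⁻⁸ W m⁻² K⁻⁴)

A ≈ 0.44

L = 4πR_⋆²σT_⋆⁴ = 4π(1.18×10⁹)² × 5.67×10⁻⁸ × (7490)⁴ = 3.12×10²⁷ W.
S = L/(4πd²) = 601 W m⁻².
From T_eq⁴ = S(1−A)/(4σ): 1−A = 4σT_eq⁴/S.
1−A = 4 × 5.67×10⁻⁸ × (196)⁴ / 601 = 0.557.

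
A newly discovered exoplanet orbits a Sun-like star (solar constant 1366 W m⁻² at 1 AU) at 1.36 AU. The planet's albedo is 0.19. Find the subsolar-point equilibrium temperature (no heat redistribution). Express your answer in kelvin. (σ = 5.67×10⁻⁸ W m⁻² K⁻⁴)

Flux at 1.36 AU: S = 1366/1.36² = 739 W m⁻².
At the subsolar point the surface absorbs S(1−A) and emits σT⁴ per unit area — no factor of 4, since only the local patch is in balance.
T = [739 × 0.81 / 5.67×10⁻⁸]^(1/4) = (1.06×10¹⁰)^(1/4) = 320 K.

T_ss ≈ 320 K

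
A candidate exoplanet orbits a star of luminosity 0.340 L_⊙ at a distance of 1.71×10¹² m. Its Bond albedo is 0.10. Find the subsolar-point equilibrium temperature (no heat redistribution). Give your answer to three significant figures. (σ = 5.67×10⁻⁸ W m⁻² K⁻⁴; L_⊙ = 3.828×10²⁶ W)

L = 0.340 × 3.828×10²⁶ = 1.30×10²⁶ W.
Flux: S = L/(4πd²) = 1.30×10²⁶/(4π×(1.71×10¹²)²) = 3.54 W m⁻².
At the subsolar point the surface absorbs S(1−A) and emits σT⁴ per unit area — no factor of 4, since only the local patch is in balance.
T = [3.54 × 0.90 / 5.67×10⁻⁸]^(1/4) = (5.62×10⁷)^(1/4) = 86.6 K.

T_ss ≈ 86.6 K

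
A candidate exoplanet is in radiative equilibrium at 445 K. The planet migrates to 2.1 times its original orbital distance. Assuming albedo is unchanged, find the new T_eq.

T_eq ≈ 307 K

T_eq ∝ L^(1/4) · d^(−1/2).
T′ = 445 / 2.1^(1/2) = 307 K.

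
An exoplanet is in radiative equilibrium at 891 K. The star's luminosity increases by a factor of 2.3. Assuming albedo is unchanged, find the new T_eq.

T_eq ≈ 1100 K

T_eq ∝ L^(1/4) · d^(−1/2).
T′ = 891 × 2.3^(1/4) = 1100 K.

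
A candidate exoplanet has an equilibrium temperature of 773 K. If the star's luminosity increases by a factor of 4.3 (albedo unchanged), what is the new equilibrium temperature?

T_eq ∝ L^(1/4) · d^(−1/2).
T′ = 773 × 4.3^(1/4) = 1110 K.

T_eq ≈ 1110 K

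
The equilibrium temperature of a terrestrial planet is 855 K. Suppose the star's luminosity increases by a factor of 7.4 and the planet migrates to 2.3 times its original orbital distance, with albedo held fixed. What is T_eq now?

T_eq ∝ L^(1/4) · d^(−1/2).
T′ = 855 × 7.4^(1/4) / 2.3^(1/2) = 930 K.

T_eq ≈ 930 K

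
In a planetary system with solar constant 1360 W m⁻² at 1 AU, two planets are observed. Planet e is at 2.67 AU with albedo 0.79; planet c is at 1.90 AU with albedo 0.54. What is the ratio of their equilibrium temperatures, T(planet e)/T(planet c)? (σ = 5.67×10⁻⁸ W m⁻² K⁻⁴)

T_eq = [S₀(1−A)/(4σd²)]^(1/4), so T ∝ (1−A)^(1/4) / √d.
T₁ = [1360×0.21/(4×5.67×10⁻⁸×2.67²)]^(1/4) = 115.29 K.
T₂ = [1360×0.46/(4×5.67×10⁻⁸×1.90²)]^(1/4) = 166.26 K.

T₁/T₂ ≈ 0.693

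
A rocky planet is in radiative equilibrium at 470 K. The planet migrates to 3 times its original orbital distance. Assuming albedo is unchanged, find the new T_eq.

T_eq ∝ L^(1/4) · d^(−1/2).
T′ = 470 / 3^(1/2) = 271 K.

T_eq ≈ 271 K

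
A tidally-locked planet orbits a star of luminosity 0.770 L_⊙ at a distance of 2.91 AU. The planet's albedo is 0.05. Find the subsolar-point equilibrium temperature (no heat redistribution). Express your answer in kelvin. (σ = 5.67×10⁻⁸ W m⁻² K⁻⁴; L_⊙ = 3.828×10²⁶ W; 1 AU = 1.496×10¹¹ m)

T_ss ≈ 213 K

d = 2.91 AU = 4.35×10¹¹ m.
L = 0.770 × 3.828×10²⁶ = 2.95×10²⁶ W.
Flux: S = L/(4πd²) = 2.95×10²⁶/(4π×(4.35×10¹¹)²) = 124 W m⁻².
At the subsolar point the surface absorbs S(1−A) and emits σT⁴ per unit area — no factor of 4, since only the local patch is in balance.
T = [124 × 0.95 / 5.67×10⁻⁸]^(1/4) = (2.07×10⁹)^(1/4) = 213 K.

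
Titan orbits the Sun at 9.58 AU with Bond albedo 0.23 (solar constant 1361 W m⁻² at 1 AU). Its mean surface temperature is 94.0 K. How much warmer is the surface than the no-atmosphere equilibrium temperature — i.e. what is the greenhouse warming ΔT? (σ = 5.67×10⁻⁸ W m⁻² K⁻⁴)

ΔT ≈ 9.8 K

S = 1361/9.58² = 14.83 W m⁻².
T_eq = [S(1−A)/(4σ)]^(1/4) = [14.83×0.77/(4×5.67×10⁻⁸)]^(1/4) = 84.2 K.
ΔT = T_surf − T_eq = 94 − 84.2.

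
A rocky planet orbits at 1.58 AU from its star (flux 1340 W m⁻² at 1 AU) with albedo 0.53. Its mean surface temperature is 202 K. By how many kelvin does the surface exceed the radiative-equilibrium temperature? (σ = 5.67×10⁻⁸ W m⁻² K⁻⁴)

S = 1340/1.58² = 536.8 W m⁻².
T_eq = [S(1−A)/(4σ)]^(1/4) = [536.8×0.47/(4×5.67×10⁻⁸)]^(1/4) = 182.6 K.
ΔT = T_surf − T_eq = 202 − 182.6.

ΔT ≈ 19.4 K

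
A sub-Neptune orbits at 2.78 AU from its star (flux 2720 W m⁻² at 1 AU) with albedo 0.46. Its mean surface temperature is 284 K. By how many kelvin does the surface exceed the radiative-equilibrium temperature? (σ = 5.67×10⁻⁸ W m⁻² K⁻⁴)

S = 2720/2.78² = 351.9 W m⁻².
T_eq = [S(1−A)/(4σ)]^(1/4) = [351.9×0.54/(4×5.67×10⁻⁸)]^(1/4) = 170.1 K.
ΔT = T_surf − T_eq = 284 − 170.1.

ΔT ≈ 113.9 K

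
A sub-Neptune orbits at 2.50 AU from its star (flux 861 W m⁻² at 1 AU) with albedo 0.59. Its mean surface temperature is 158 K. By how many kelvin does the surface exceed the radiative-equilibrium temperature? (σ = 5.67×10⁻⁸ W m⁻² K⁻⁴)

S = 861/2.50² = 137.8 W m⁻².
T_eq = [S(1−A)/(4σ)]^(1/4) = [137.8×0.41/(4×5.67×10⁻⁸)]^(1/4) = 125.6 K.
ΔT = T_surf − T_eq = 158 − 125.6.

ΔT ≈ 32.4 K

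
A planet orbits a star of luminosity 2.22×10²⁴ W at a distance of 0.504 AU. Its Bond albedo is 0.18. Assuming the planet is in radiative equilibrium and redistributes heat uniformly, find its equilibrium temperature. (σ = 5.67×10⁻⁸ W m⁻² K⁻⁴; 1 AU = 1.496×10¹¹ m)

T_eq ≈ 103 K

d = 0.504 AU = 7.54×10¹⁰ m.
Flux: S = L/(4πd²) = 2.22×10²⁴/(4π×(7.54×10¹⁰)²) = 31.1 W m⁻².
Energy balance: absorbed = emitted ⇒ πR²·S(1−A) = 4πR²·σT_eq⁴, so T_eq⁴ = S(1−A)/(4σ).
T_eq = [31.1 × 0.82 / (4 × 5.67×10⁻⁸)]^(1/4) = (1.12×10⁸)^(1/4) = 103 K.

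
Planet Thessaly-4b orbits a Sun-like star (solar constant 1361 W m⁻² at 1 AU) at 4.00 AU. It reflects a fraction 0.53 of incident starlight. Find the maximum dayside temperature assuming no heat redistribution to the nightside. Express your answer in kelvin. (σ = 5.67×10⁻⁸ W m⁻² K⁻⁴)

T_ss ≈ 163 K

Flux at 4.00 AU: S = 1361/4.00² = 85.1 W m⁻².
With no redistribution each surface element balances locally: S(1−A) = σT⁴.
T = [85.1 × 0.47 / 5.67×10⁻⁸]^(1/4) = (7.05×10⁸)^(1/4) = 163 K.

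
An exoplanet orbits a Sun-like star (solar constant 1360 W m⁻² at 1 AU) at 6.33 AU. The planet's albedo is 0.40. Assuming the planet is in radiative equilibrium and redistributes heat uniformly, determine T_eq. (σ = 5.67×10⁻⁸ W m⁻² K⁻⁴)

Flux at 6.33 AU: S = 1360/6.33² = 33.9 W m⁻².
Energy balance: absorbed = emitted ⇒ πR²·S(1−A) = 4πR²·σT_eq⁴, so T_eq⁴ = S(1−A)/(4σ).
T_eq = [33.9 × 0.60 / (4 × 5.67×10⁻⁸)]^(1/4) = (8.98×10⁷)^(1/4) = 97.3 K.

T_eq ≈ 97.3 K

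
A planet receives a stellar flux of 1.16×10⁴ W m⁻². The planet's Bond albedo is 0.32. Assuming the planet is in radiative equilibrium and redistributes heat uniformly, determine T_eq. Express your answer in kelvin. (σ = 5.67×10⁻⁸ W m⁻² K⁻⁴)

Energy balance: absorbed = emitted ⇒ πR²·S(1−A) = 4πR²·σT_eq⁴, so T_eq⁴ = S(1−A)/(4σ).
T_eq = [1.16×10⁴ × 0.68 / (4 × 5.67×10⁻⁸)]^(1/4) = (3.48×10¹⁰)^(1/4) = 432 K.

T_eq ≈ 432 K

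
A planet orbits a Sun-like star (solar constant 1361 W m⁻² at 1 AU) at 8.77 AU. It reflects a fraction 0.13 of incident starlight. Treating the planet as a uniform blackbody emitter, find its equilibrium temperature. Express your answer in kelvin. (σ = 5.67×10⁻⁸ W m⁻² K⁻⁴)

Flux at 8.77 AU: S = 1361/8.77² = 17.7 W m⁻².
Energy balance: absorbed = emitted ⇒ πR²·S(1−A) = 4πR²·σT_eq⁴, so T_eq⁴ = S(1−A)/(4σ).
T_eq = [17.7 × 0.87 / (4 × 5.67×10⁻⁸)]^(1/4) = (6.79×10⁷)^(1/4) = 90.8 K.

T_eq ≈ 90.8 K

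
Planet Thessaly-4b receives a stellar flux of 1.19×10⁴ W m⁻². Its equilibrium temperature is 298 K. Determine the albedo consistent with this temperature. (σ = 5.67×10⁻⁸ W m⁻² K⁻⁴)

A ≈ 0.85

From T_eq⁴ = S(1−A)/(4σ): 1−A = 4σT_eq⁴/S.
1−A = 4 × 5.67×10⁻⁸ × (298)⁴ / 1.19×10⁴ = 0.150.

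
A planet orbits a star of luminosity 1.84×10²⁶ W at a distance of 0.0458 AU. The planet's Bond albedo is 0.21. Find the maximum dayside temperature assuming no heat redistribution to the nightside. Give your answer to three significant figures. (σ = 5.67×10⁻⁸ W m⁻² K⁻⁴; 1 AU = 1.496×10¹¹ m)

T_ss ≈ 1440 K

d = 0.0458 AU = 6.85×10⁹ m.
Flux: S = L/(4πd²) = 1.84×10²⁶/(4π×(6.85×10⁹)²) = 3.12×10⁵ W m⁻².
With no redistribution each surface element balances locally: S(1−A) = σT⁴.
T = [3.12×10⁵ × 0.79 / 5.67×10⁻⁸]^(1/4) = (4.35×10¹²)^(1/4) = 1440 K.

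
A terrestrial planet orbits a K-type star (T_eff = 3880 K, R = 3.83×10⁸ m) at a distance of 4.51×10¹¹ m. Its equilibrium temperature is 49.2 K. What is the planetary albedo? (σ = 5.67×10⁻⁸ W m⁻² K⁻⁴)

A ≈ 0.86

L = 4πR_⋆²σT_⋆⁴ = 4π(3.83×10⁸)² × 5.67×10⁻⁸ × (3880)⁴ = 2.37×10²⁵ W.
S = L/(4πd²) = 9.27 W m⁻².
From T_eq⁴ = S(1−A)/(4σ): 1−A = 4σT_eq⁴/S.
1−A = 4 × 5.67×10⁻⁸ × (49.2)⁴ / 9.27 = 0.143.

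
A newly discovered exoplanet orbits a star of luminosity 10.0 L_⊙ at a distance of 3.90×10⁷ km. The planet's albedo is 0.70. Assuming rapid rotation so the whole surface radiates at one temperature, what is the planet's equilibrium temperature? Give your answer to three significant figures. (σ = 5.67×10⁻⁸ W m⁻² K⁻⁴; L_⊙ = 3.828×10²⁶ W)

d = 3.90×10⁷ km = 3.90×10¹⁰ m.
L = 10.0 × 3.828×10²⁶ = 3.83×10²⁷ W.
Flux: S = L/(4πd²) = 3.83×10²⁷/(4π×(3.90×10¹⁰)²) = 2.00×10⁵ W m⁻².
Energy balance: absorbed = emitted ⇒ πR²·S(1−A) = 4πR²·σT_eq⁴, so T_eq⁴ = S(1−A)/(4σ).
T_eq = [2.00×10⁵ × 0.30 / (4 × 5.67×10⁻⁸)]^(1/4) = (2.65×10¹¹)^(1/4) = 717 K.

T_eq ≈ 717 K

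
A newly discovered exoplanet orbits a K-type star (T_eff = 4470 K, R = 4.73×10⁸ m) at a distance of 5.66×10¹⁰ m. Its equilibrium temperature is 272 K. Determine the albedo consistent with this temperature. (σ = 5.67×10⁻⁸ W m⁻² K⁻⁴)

L = 4πR_⋆²σT_⋆⁴ = 4π(4.73×10⁸)² × 5.67×10⁻⁸ × (4470)⁴ = 6.36×10²⁵ W.
S = L/(4πd²) = 1580 W m⁻².
From T_eq⁴ = S(1−A)/(4σ): 1−A = 4σT_eq⁴/S.
1−A = 4 × 5.67×10⁻⁸ × (272)⁴ / 1580 = 0.785.

A ≈ 0.21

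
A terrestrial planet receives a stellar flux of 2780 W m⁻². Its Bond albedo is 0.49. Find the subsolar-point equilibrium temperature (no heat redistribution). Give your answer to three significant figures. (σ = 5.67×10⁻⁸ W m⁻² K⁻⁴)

At the subsolar point the surface absorbs S(1−A) and emits σT⁴ per unit area — no factor of 4, since only the local patch is in balance.
T = [2780 × 0.51 / 5.67×10⁻⁸]^(1/4) = (2.50×10¹⁰)^(1/4) = 398 K.

T_ss ≈ 398 K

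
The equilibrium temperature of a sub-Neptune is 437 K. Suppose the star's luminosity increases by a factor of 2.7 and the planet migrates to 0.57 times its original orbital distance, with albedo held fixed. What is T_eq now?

T_eq ∝ L^(1/4) · d^(−1/2).
T′ = 437 × 2.7^(1/4) / 0.57^(1/2) = 742 K.

T_eq ≈ 742 K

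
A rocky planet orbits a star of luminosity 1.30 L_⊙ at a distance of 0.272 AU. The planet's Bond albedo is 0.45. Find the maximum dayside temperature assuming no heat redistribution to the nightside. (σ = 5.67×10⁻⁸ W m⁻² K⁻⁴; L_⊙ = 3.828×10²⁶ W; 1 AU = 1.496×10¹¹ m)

T_ss ≈ 694 K

d = 0.272 AU = 4.07×10¹⁰ m.
L = 1.30 × 3.828×10²⁶ = 4.98×10²⁶ W.
Flux: S = L/(4πd²) = 4.98×10²⁶/(4π×(4.07×10¹⁰)²) = 2.39×10⁴ W m⁻².
With no redistribution each surface element balances locally: S(1−A) = σT⁴.
T = [2.39×10⁴ × 0.55 / 5.67×10⁻⁸]^(1/4) = (2.32×10¹¹)^(1/4) = 694 K.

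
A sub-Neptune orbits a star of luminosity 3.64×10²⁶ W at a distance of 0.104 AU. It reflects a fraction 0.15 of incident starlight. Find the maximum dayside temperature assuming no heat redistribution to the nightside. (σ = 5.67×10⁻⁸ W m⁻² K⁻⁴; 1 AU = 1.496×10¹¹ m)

d = 0.104 AU = 1.56×10¹⁰ m.
Flux: S = L/(4πd²) = 3.64×10²⁶/(4π×(1.56×10¹⁰)²) = 1.20×10⁵ W m⁻².
With no redistribution each surface element balances locally: S(1−A) = σT⁴.
T = [1.20×10⁵ × 0.85 / 5.67×10⁻⁸]^(1/4) = (1.79×10¹²)^(1/4) = 1160 K.

T_ss ≈ 1160 K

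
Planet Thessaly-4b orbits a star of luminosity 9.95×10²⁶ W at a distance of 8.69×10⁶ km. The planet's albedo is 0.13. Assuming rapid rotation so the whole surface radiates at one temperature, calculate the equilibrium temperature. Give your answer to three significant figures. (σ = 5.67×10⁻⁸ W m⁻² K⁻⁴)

T_eq ≈ 1420 K

d = 8.69×10⁶ km = 8.69×10⁹ m.
Flux: S = L/(4πd²) = 9.95×10²⁶/(4π×(8.69×10⁹)²) = 1.05×10⁶ W m⁻².
Energy balance: absorbed = emitted ⇒ πR²·S(1−A) = 4πR²·σT_eq⁴, so T_eq⁴ = S(1−A)/(4σ).
T_eq = [1.05×10⁶ × 0.87 / (4 × 5.67×10⁻⁸)]^(1/4) = (4.02×10¹²)^(1/4) = 1420 K.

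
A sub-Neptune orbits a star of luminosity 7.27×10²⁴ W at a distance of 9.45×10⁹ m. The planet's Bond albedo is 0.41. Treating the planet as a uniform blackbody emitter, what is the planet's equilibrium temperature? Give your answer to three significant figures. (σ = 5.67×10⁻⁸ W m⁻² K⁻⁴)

Flux: S = L/(4πd²) = 7.27×10²⁴/(4π×(9.45×10⁹)²) = 6480 W m⁻².
Energy balance: absorbed = emitted ⇒ πR²·S(1−A) = 4πR²·σT_eq⁴, so T_eq⁴ = S(1−A)/(4σ).
T_eq = [6480 × 0.59 / (4 × 5.67×10⁻⁸)]^(1/4) = (1.69×10¹⁰)^(1/4) = 360 K.

T_eq ≈ 360 K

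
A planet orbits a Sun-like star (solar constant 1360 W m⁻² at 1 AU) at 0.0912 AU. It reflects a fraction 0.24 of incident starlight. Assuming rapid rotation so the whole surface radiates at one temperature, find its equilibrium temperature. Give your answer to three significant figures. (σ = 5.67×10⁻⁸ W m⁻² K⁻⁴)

Flux at 0.0912 AU: S = 1360/0.0912² = 1.64×10⁵ W m⁻².
Energy balance: absorbed = emitted ⇒ πR²·S(1−A) = 4πR²·σT_eq⁴, so T_eq⁴ = S(1−A)/(4σ).
T_eq = [1.64×10⁵ × 0.76 / (4 × 5.67×10⁻⁸)]^(1/4) = (5.48×10¹¹)^(1/4) = 860 K.

T_eq ≈ 860 K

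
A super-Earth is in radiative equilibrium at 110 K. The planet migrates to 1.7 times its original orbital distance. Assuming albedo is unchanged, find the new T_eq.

T_eq ∝ L^(1/4) · d^(−1/2).
T′ = 110 / 1.7^(1/2) = 84.4 K.

T_eq ≈ 84.4 K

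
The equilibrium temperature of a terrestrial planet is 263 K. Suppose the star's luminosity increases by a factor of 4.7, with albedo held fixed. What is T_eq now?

T_eq ≈ 387 K

T_eq ∝ L^(1/4) · d^(−1/2).
T′ = 263 × 4.7^(1/4) = 387 K.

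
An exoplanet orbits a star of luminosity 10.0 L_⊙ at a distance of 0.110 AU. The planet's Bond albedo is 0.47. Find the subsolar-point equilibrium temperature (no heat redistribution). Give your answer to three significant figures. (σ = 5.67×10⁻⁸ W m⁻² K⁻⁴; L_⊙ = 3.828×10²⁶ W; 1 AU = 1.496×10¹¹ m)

T_ss ≈ 1800 K

d = 0.110 AU = 1.65×10¹⁰ m.
L = 10.0 × 3.828×10²⁶ = 3.83×10²⁷ W.
Flux: S = L/(4πd²) = 3.83×10²⁷/(4π×(1.65×10¹⁰)²) = 1.12×10⁶ W m⁻².
At the subsolar point the surface absorbs S(1−A) and emits σT⁴ per unit area — no factor of 4, since only the local patch is in balance.
T = [1.12×10⁶ × 0.53 / 5.67×10⁻⁸]^(1/4) = (1.05×10¹³)^(1/4) = 1800 K.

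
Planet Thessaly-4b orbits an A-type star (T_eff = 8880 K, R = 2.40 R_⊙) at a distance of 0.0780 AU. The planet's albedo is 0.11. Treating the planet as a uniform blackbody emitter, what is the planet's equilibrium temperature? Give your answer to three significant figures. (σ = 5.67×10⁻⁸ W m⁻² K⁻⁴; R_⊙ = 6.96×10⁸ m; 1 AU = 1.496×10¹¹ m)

T_eq ≈ 2310 K

R_⋆ = 2.40 × 6.96×10⁸ = 1.67×10⁹ m.
d = 0.0780 AU = 1.17×10¹⁰ m.
L = 4πR_⋆²σT_⋆⁴ = 4π(1.67×10⁹)² × 5.67×10⁻⁸ × (8880)⁴ = 1.24×10²⁸ W.
S = L/(4πd²) = 7.22×10⁶ W m⁻².
Energy balance: absorbed = emitted ⇒ πR²·S(1−A) = 4πR²·σT_eq⁴, so T_eq⁴ = S(1−A)/(4σ).
T_eq = [7.22×10⁶ × 0.89 / (4 × 5.67×10⁻⁸)]^(1/4) = (2.84×10¹³)^(1/4) = 2310 K.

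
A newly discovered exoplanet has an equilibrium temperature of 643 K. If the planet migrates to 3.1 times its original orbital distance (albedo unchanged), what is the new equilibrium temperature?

T_eq ∝ L^(1/4) · d^(−1/2).
T′ = 643 / 3.1^(1/2) = 365 K.

T_eq ≈ 365 K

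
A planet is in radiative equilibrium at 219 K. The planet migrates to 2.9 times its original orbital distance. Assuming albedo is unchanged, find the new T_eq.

T_eq ∝ L^(1/4) · d^(−1/2).
T′ = 219 / 2.9^(1/2) = 129 K.

T_eq ≈ 129 K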